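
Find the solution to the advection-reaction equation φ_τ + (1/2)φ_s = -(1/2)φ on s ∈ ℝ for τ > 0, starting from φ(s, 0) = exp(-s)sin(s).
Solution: Substitute φ = exp(-s)u.
Then φ_s = exp(-s)(u_s - u), φ_τ = exp(-s)u_τ; substituting and dividing by exp(-s), the lower-order terms cancel: u_τ + (1/2)u_s = 0 (standard advection equation).
Data for u: u(s,0) = exp(s)φ(s,0) = sin(s).
By characteristics (ds/dτ = 1/2), u(s,τ) = f(s - (1/2)τ) with f = u(·, 0).
So u(s,τ) = sin(s - τ/2), and φ(s,τ) = exp(-s)u(s,τ).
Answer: φ(s, τ) = exp(-s)sin(s - τ/2)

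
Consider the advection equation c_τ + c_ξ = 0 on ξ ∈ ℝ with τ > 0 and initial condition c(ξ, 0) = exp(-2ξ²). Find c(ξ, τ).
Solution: By method of characteristics (waves move right with speed 1):
Along characteristics ξ - τ = const, c is constant, so c(ξ,τ) = f(ξ - τ) with f = c(·, 0).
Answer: c(ξ, τ) = exp(-2(ξ - τ)²)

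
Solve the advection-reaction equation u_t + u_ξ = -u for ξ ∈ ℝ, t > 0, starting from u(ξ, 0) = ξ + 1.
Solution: Substitute u = exp(-t)w.
Then u_t = exp(-t)(w_t - w), u_ξ = exp(-t)w_ξ; substituting and dividing by exp(-t), the lower-order terms cancel: w_t + w_ξ = 0 (standard advection equation).
Data for w: w(ξ,0) = u(ξ,0) = ξ + 1.
By characteristics (dξ/dt = 1), w(ξ,t) = f(ξ - t) with f = w(·, 0).
So w(ξ,t) = -t + ξ + 1, and u(ξ,t) = exp(-t)w(ξ,t).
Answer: u(ξ, t) = -texp(-t) + ξexp(-t) + exp(-t)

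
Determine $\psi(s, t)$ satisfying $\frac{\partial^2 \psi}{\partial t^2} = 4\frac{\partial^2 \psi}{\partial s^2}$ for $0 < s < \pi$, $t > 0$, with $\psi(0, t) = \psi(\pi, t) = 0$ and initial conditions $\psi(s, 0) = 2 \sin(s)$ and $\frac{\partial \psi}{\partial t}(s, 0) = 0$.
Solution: Using separation of variables $\psi = X(s)T(t)$:
Eigenfunctions: $\sin(ns)$, $n = 1, 2, 3, \ldots$
General solution: $\psi(s, t) = \sum [A_n \cos(2n t) + B_n \sin(2n t)] \sin(ns)$
From $\psi(s,0) = 2 \sin(s)$: $A_1=2$. From $\psi_t(s,0) = 0$: all $B_n = 0$.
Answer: $\psi(s, t) = 2 \sin(s) \cos(2 t)$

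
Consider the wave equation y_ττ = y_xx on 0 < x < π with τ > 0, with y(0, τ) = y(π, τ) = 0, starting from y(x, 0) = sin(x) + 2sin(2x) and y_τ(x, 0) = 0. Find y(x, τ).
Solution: Separating variables: y = Σ [A_n cos(ω_n τ) + B_n sin(ω_n τ)] sin(nx), ω_n = n. From ICs: A_1=1, A_2=2.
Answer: y(x, τ) = sin(x)cos(τ) + 2sin(2x)cos(2τ)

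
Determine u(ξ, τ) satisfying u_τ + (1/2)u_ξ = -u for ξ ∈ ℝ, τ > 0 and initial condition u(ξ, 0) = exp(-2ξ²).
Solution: Substitute u = exp(-τ)w, i.e. w = exp(τ)u.
By the product rule, u_τ = exp(-τ)(w_τ - w), u_ξ = exp(-τ)w_ξ.
Substituting into the PDE and dividing by exp(-τ): w_τ - w + (1/2)w_ξ = -w.
The lower-order terms cancel, leaving the standard advection equation w_τ + (1/2)w_ξ = 0.
Initial data for w: w(ξ,0) = u(ξ,0) = exp(-2ξ²).
Solve for w:
  By method of characteristics (waves move right with speed 1/2):
  Along characteristics ξ - (1/2)τ = const, w is constant, so w(ξ,τ) = f(ξ - (1/2)τ) with f = w(·, 0).
Hence w(ξ,τ) = exp(-2(ξ - τ/2)²).
Transform back: u(ξ,τ) = exp(-τ)w(ξ,τ).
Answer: u(ξ, τ) = exp(-τ)exp(-2(ξ - τ/2)²)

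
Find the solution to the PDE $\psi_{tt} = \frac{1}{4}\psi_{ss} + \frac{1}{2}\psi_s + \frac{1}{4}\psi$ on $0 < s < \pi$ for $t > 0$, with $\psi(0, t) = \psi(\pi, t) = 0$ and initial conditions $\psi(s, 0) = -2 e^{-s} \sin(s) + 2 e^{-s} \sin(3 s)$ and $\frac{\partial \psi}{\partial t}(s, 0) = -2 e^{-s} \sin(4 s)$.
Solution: Substitute $\psi = e^{-s}u$.
Then $\psi_s = e^{-s}(u_s - u)$, $\psi_{ss} = e^{-s}(u_{ss} - 2u_s + u)$, $\psi_{tt} = e^{-s}u_{tt}$; substituting and dividing by $e^{-s}$, the lower-order terms cancel: $u_{tt} = \frac{1}{4}u_{ss}$ (standard wave equation).
Data for $u$: $u(s,0) = e^{s}\psi(s,0) = -2 \sin(s) + 2 \sin(3 s)$; $u_t(s,0) = e^{s}\psi_t(s,0) = -2 \sin(4 s)$. The boundary conditions carry over: $u(0,t) = u(\pi,t) = 0$.
Separating variables: $u = \sum [A_n \cos(\omega_n t) + B_n \sin(\omega_n t)] \sin(ns)$, $\omega_n = n/2$. From ICs ($B_n$ = velocity coefficient / $\omega_n$): $A_1=-2, A_3=2, B_4=-1$.
So $u(s,t) = -2 \sin(s) \cos(t/2) + 2 \sin(3 s) \cos(3 t/2) - \sin(4 s) \sin(2 t)$, and $\psi(s,t) = e^{-s}u(s,t)$.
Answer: $\psi(s, t) = -2 e^{-s} \sin(s) \cos(t/2) + 2 e^{-s} \sin(3 s) \cos(3 t/2) -  e^{-s} \sin(4 s) \sin(2 t)$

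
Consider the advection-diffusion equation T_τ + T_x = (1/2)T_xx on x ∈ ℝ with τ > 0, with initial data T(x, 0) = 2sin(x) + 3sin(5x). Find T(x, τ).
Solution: Change to a moving frame: let η = x - τ, σ = τ and write T(x,τ) = u(η,σ).
By the chain rule T_τ = u_σ - u_η, T_x = u_η, T_xx = u_ηη.
Then T_τ + T_x = u_σ: the advection term cancels and the PDE becomes the heat equation u_σ = (1/2)u_ηη on η ∈ ℝ.
Initial data: u(η,0) = T(η,0) = 2sin(η) + 3sin(5η).
On η ∈ ℝ each mode satisfies (sin(nη))″ = -n² sin(nη), so exp(-n²σ/2) sin(nη) solves the heat equation; by superposition u(η,σ) = Σ c_n exp(-n²σ/2) sin(nη).
Reading off the coefficients: c_1=2, c_5=3, so u(η,σ) = 2exp(-σ/2)sin(η) + 3exp(-25σ/2)sin(5η).
Substituting back η = x - τ, σ = τ: T(x,τ) = u(x - τ, τ).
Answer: T(x, τ) = 2exp(-τ/2)sin(x - τ) + 3exp(-25τ/2)sin(5x - 5τ)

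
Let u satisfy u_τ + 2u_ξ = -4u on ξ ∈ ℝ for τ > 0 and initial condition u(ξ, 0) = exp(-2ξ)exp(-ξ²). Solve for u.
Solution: Substitute u = exp(-2ξ)w, i.e. w = exp(2ξ)u.
By the product rule, u_ξ = exp(-2ξ)(w_ξ - 2w), u_τ = exp(-2ξ)w_τ.
Substituting into the PDE and dividing by exp(-2ξ): w_τ + 2(w_ξ - 2w) = -4w.
The lower-order terms cancel, leaving the standard advection equation w_τ + 2w_ξ = 0.
Initial data for w: w(ξ,0) = exp(2ξ)u(ξ,0) = exp(-ξ²).
Solve for w:
  By method of characteristics (waves move right with speed 2):
  Along characteristics ξ - 2τ = const, w is constant, so w(ξ,τ) = f(ξ - 2τ) with f = w(·, 0).
Hence w(ξ,τ) = exp(-(ξ - 2τ)²).
Transform back: u(ξ,τ) = exp(-2ξ)w(ξ,τ).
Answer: u(ξ, τ) = exp(-2ξ)exp(-(ξ - 2τ)²)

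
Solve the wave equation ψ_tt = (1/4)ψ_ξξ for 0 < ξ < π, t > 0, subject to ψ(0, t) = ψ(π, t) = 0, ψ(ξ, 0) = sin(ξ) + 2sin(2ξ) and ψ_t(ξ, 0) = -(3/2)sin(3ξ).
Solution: Separating variables: ψ = Σ [A_n cos(ω_n t) + B_n sin(ω_n t)] sin(nξ), ω_n = n/2. From ICs (B_n = velocity coefficient / ω_n): A_1=1, A_2=2, B_3=-1.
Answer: ψ(ξ, t) = -sin(3t/2)sin(3ξ) + sin(ξ)cos(t/2) + 2sin(2ξ)cos(t)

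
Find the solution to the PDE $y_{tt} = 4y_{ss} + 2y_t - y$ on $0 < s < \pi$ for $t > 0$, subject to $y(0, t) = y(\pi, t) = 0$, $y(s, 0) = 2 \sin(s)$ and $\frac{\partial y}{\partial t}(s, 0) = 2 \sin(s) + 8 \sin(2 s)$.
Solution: Substitute $y = e^{t}u$.
Then $y_t = e^{t}(u_t + u)$, $y_{tt} = e^{t}(u_{tt} + 2u_t + u)$, $y_{ss} = e^{t}u_{ss}$; substituting and dividing by $e^{t}$, the lower-order terms cancel: $u_{tt} = 4u_{ss}$ (standard wave equation).
Data for $u$: $u(s,0) = y(s,0) = 2 \sin(s)$; $u_t(s,0) = y_t(s,0) - y(s,0) = 8 \sin(2 s)$. The boundary conditions carry over: $u(0,t) = u(\pi,t) = 0$.
Separating variables: $u = \sum [A_n \cos(\omega_n t) + B_n \sin(\omega_n t)] \sin(ns)$, $\omega_n = 2n$. From ICs ($B_n$ = velocity coefficient / $\omega_n$): $A_1=2, B_2=2$.
So $u(s,t) = 2 \sin(s) \cos(2 t) + 2 \sin(2 s) \sin(4 t)$, and $y(s,t) = e^{t}u(s,t)$.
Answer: $y(s, t) = 2 e^{t} \sin(s) \cos(2 t) + 2 e^{t} \sin(2 s) \sin(4 t)$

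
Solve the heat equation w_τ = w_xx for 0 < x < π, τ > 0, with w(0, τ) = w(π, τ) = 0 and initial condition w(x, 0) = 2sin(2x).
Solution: Using separation of variables w = X(x)T(τ):
Eigenfunctions: sin(nx), n = 1, 2, 3, ...
General solution: w(x, τ) = Σ c_n sin(nx) exp(-n² τ)
Matching w(x,0) = 2sin(2x) term by term: c_2=2.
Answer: w(x, τ) = 2exp(-4τ)sin(2x)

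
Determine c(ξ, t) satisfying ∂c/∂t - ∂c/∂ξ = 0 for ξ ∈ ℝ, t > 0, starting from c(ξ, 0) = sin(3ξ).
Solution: By characteristics (dξ/dt = -1), c(ξ,t) = f(ξ + t) with f = c(·, 0).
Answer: c(ξ, t) = sin(3t + 3ξ)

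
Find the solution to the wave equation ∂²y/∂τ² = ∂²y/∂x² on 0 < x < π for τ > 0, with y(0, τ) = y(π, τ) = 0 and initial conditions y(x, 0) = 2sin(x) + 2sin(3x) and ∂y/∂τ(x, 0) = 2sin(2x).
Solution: Using separation of variables y = X(x)T(τ):
Eigenfunctions: sin(nx), n = 1, 2, 3, ...
General solution: y(x, τ) = Σ [A_n cos(n τ) + B_n sin(n τ)] sin(nx)
From y(x,0) = 2sin(x) + 2sin(3x): A_1=2, A_3=2. From y_τ(x,0) = 2sin(2x), using y_τ(x,0) = Σ ω_n B_n sin(nx) with ω_n = n: B_2 = 2/2 = 1.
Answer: y(x, τ) = 2sin(x)cos(τ) + sin(2x)sin(2τ) + 2sin(3x)cos(3τ)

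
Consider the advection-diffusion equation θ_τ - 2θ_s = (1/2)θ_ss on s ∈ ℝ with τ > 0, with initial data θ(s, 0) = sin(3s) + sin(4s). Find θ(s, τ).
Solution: Change to a moving frame: let η = s + 2τ, σ = τ and write θ(s,τ) = u(η,σ).
By the chain rule θ_τ = u_σ + 2u_η, θ_s = u_η, θ_ss = u_ηη.
Then θ_τ - 2θ_s = u_σ: the advection term cancels and the PDE becomes the heat equation u_σ = (1/2)u_ηη on η ∈ ℝ.
Initial data: u(η,0) = θ(η,0) = sin(3η) + sin(4η).
On η ∈ ℝ each mode satisfies (sin(nη))″ = -n² sin(nη), so exp(-n²σ/2) sin(nη) solves the heat equation; by superposition u(η,σ) = Σ c_n exp(-n²σ/2) sin(nη).
Reading off the coefficients: c_3=1, c_4=1, so u(η,σ) = exp(-8σ)sin(4η) + exp(-9σ/2)sin(3η).
Substituting back η = s + 2τ, σ = τ: θ(s,τ) = u(s + 2τ, τ).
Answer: θ(s, τ) = exp(-8τ)sin(4s + 8τ) + exp(-9τ/2)sin(3s + 6τ)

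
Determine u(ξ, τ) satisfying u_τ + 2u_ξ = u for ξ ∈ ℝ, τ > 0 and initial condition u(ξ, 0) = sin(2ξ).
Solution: Substitute u = exp(τ)w, i.e. w = exp(-τ)u.
By the product rule, u_τ = exp(τ)(w_τ + w), u_ξ = exp(τ)w_ξ.
Substituting into the PDE and dividing by exp(τ): w_τ + w + 2w_ξ = w.
The lower-order terms cancel, leaving the standard advection equation w_τ + 2w_ξ = 0.
Initial data for w: w(ξ,0) = u(ξ,0) = sin(2ξ).
Solve for w:
  By method of characteristics (waves move right with speed 2):
  Along characteristics ξ - 2τ = const, w is constant, so w(ξ,τ) = f(ξ - 2τ) with f = w(·, 0).
Hence w(ξ,τ) = sin(2ξ - 4τ).
Transform back: u(ξ,τ) = exp(τ)w(ξ,τ).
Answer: u(ξ, τ) = exp(τ)sin(2ξ - 4τ)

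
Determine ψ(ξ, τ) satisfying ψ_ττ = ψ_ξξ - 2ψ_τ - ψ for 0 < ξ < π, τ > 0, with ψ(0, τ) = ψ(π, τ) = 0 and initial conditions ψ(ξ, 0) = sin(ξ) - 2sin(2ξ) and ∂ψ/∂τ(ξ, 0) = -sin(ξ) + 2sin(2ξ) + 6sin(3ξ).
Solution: Substitute ψ = exp(-τ)u, i.e. u = exp(τ)ψ.
By the product rule, ψ_τ = exp(-τ)(u_τ - u), ψ_ττ = exp(-τ)(u_ττ - 2u_τ + u), ψ_ξξ = exp(-τ)u_ξξ.
Substituting into the PDE and dividing by exp(-τ): u_ττ - 2u_τ + u = u_ξξ - 2(u_τ - u) - u.
The lower-order terms cancel, leaving the standard wave equation u_ττ = u_ξξ.
Initial data for u: u(ξ,0) = ψ(ξ,0) = sin(ξ) - 2sin(2ξ); u_τ(ξ,0) = ψ_τ(ξ,0) + ψ(ξ,0) = 6sin(3ξ). The boundary conditions carry over: u(0,τ) = u(π,τ) = 0.
Solve for u:
  Using separation of variables u = X(ξ)T(τ):
  Eigenfunctions: sin(nξ), n = 1, 2, 3, ...
  General solution: u(ξ, τ) = Σ [A_n cos(n τ) + B_n sin(n τ)] sin(nξ)
  From u(ξ,0) = sin(ξ) - 2sin(2ξ): A_1=1, A_2=-2. From u_τ(ξ,0) = 6sin(3ξ), using u_τ(ξ,0) = Σ ω_n B_n sin(nξ) with ω_n = n: B_3 = 6/3 = 2.
Hence u(ξ,τ) = sin(ξ)cos(τ) - 2sin(2ξ)cos(2τ) + 2sin(3ξ)sin(3τ).
Transform back: ψ(ξ,τ) = exp(-τ)u(ξ,τ).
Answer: ψ(ξ, τ) = exp(-τ)sin(ξ)cos(τ) - 2exp(-τ)sin(2ξ)cos(2τ) + 2exp(-τ)sin(3ξ)sin(3τ)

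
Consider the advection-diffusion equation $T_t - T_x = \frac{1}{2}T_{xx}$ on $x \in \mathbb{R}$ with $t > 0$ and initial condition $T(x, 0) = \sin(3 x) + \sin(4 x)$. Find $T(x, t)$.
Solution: Change to a moving frame: let $\eta = x + t$, $\sigma = t$ and write $T(x,t) = u(\eta,\sigma)$.
By the chain rule $T_t = u_{\sigma} + u_{\eta}$, $T_x = u_{\eta}$, $T_{xx} = u_{\eta\eta}$.
Then $T_t - T_x = u_{\sigma}$: the advection term cancels and the PDE becomes the heat equation $u_{\sigma} = \frac{1}{2}u_{\eta\eta}$ on $\eta \in \mathbb{R}$.
Initial data: $u(\eta,0) = T(\eta,0) = \sin(3 \eta) + \sin(4 \eta)$.
On $\eta \in \mathbb{R}$ each mode satisfies $(\sin(n\eta))'' = -n^2 \sin(n\eta)$, so $e^{-n^2\sigma/2} \sin(n\eta)$ solves the heat equation; by superposition $u(\eta,\sigma) = \sum c_n e^{-n^2\sigma/2} \sin(n\eta)$.
Reading off the coefficients: $c_3=1, c_4=1$, so $u(\eta,\sigma) = e^{-8 \sigma} \sin(4 \eta) + e^{-9 \sigma/2} \sin(3 \eta)$.
Substituting back $\eta = x + t$, $\sigma = t$: $T(x,t) = u(x + t, t)$.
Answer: $T(x, t) = e^{-8 t} \sin(4 t + 4 x) + e^{-9 t/2} \sin(3 t + 3 x)$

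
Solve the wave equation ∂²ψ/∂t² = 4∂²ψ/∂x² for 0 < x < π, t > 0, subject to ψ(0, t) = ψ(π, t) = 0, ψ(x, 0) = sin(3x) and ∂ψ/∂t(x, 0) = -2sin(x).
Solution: Separating variables: ψ = Σ [A_n cos(ω_n t) + B_n sin(ω_n t)] sin(nx), ω_n = 2n. From ICs (B_n = velocity coefficient / ω_n): A_3=1, B_1=-1.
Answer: ψ(x, t) = -sin(2t)sin(x) + sin(3x)cos(6t)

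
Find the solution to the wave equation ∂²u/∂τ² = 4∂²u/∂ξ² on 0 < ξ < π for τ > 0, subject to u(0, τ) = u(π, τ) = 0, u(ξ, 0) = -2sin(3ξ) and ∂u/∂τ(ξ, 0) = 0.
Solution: Using separation of variables u = X(ξ)T(τ):
Eigenfunctions: sin(nξ), n = 1, 2, 3, ...
General solution: u(ξ, τ) = Σ [A_n cos(2n τ) + B_n sin(2n τ)] sin(nξ)
From u(ξ,0) = -2sin(3ξ): A_3=-2. From u_τ(ξ,0) = 0: all B_n = 0.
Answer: u(ξ, τ) = -2sin(3ξ)cos(6τ)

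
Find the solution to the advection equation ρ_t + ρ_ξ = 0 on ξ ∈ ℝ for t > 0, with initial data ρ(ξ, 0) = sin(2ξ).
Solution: By characteristics (dξ/dt = 1), ρ(ξ,t) = f(ξ - t) with f = ρ(·, 0).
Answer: ρ(ξ, t) = -sin(2t - 2ξ)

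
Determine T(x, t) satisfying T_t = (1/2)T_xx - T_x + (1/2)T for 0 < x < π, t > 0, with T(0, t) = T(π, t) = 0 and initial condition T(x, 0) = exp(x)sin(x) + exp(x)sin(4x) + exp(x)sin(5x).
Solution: Substitute T = exp(x)u, i.e. u = exp(-x)T.
By the product rule, T_x = exp(x)(u_x + u), T_xx = exp(x)(u_xx + 2u_x + u), T_t = exp(x)u_t.
Substituting into the PDE and dividing by exp(x): u_t = (1/2)(u_xx + 2u_x + u) - (u_x + u) + (1/2)u.
The lower-order terms cancel, leaving the standard heat equation u_t = (1/2)u_xx.
Initial data for u: u(x,0) = exp(-x)T(x,0) = sin(x) + sin(4x) + sin(5x). The boundary conditions carry over: u(0,t) = u(π,t) = 0.
Solve for u:
  Using separation of variables u = X(x)G(t):
  Eigenfunctions: sin(nx), n = 1, 2, 3, ...
  General solution: u(x, t) = Σ c_n sin(nx) exp(-n² t/2)
  Matching u(x,0) = sin(x) + sin(4x) + sin(5x) term by term: c_1=1, c_4=1, c_5=1.
Hence u(x,t) = exp(-8t)sin(4x) + exp(-t/2)sin(x) + exp(-25t/2)sin(5x).
Transform back: T(x,t) = exp(x)u(x,t).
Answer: T(x, t) = exp(-8t)exp(x)sin(4x) + exp(-t/2)exp(x)sin(x) + exp(-25t/2)exp(x)sin(5x)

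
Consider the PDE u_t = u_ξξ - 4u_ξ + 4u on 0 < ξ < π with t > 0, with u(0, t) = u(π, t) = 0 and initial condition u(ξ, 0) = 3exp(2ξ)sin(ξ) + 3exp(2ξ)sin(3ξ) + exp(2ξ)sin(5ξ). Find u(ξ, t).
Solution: Substitute u = exp(2ξ)w, i.e. w = exp(-2ξ)u.
By the product rule, u_ξ = exp(2ξ)(w_ξ + 2w), u_ξξ = exp(2ξ)(w_ξξ + 4w_ξ + 4w), u_t = exp(2ξ)w_t.
Substituting into the PDE and dividing by exp(2ξ): w_t = (w_ξξ + 4w_ξ + 4w) - 4(w_ξ + 2w) + 4w.
The lower-order terms cancel, leaving the standard heat equation w_t = w_ξξ.
Initial data for w: w(ξ,0) = exp(-2ξ)u(ξ,0) = 3sin(ξ) + 3sin(3ξ) + sin(5ξ). The boundary conditions carry over: w(0,t) = w(π,t) = 0.
Solve for w:
  Using separation of variables w = X(ξ)T(t):
  Eigenfunctions: sin(nξ), n = 1, 2, 3, ...
  General solution: w(ξ, t) = Σ c_n sin(nξ) exp(-n² t)
  Matching w(ξ,0) = 3sin(ξ) + 3sin(3ξ) + sin(5ξ) term by term: c_1=3, c_3=3, c_5=1.
Hence w(ξ,t) = 3exp(-t)sin(ξ) + 3exp(-9t)sin(3ξ) + exp(-25t)sin(5ξ).
Transform back: u(ξ,t) = exp(2ξ)w(ξ,t).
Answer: u(ξ, t) = 3exp(-t)exp(2ξ)sin(ξ) + 3exp(-9t)exp(2ξ)sin(3ξ) + exp(-25t)exp(2ξ)sin(5ξ)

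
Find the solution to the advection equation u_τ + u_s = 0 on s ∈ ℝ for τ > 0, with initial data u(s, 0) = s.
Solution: By method of characteristics (waves move right with speed 1):
Along characteristics s - τ = const, u is constant, so u(s,τ) = f(s - τ) with f = u(·, 0).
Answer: u(s, τ) = s - τ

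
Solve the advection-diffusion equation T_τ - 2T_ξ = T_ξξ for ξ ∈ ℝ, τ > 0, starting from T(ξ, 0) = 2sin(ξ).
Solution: Change to a moving frame: let η = ξ + 2τ, σ = τ and write T(ξ,τ) = u(η,σ).
By the chain rule T_τ = u_σ + 2u_η, T_ξ = u_η, T_ξξ = u_ηη.
Then T_τ - 2T_ξ = u_σ: the advection term cancels and the PDE becomes the heat equation u_σ = u_ηη on η ∈ ℝ.
Initial data: u(η,0) = T(η,0) = 2sin(η).
On η ∈ ℝ each mode satisfies (sin(nη))″ = -n² sin(nη), so exp(-n²σ) sin(nη) solves the heat equation; by superposition u(η,σ) = Σ c_n exp(-n²σ) sin(nη).
Reading off the coefficients: c_1=2, so u(η,σ) = 2exp(-σ)sin(η).
Substituting back η = ξ + 2τ, σ = τ: T(ξ,τ) = u(ξ + 2τ, τ).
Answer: T(ξ, τ) = 2exp(-τ)sin(ξ + 2τ)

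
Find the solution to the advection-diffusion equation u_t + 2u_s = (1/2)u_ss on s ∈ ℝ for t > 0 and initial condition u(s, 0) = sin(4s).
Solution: Moving frame: η = s - 2t, σ = t, u = w(η,σ), so u_t = w_σ - 2w_η and u_ss = w_ηη.
Hence u_t + 2u_s = w_σ and the PDE becomes the heat equation w_σ = (1/2)w_ηη on η ∈ ℝ.
Initial data: w(η,0) = u(η,0) = sin(4η). Each mode sin(nη) decays as exp(-n²σ/2) on ℝ, so w(η,σ) = Σ c_n exp(-n²σ/2) sin(nη) with c_4=1: w(η,σ) = exp(-8σ)sin(4η).
Substituting back: u(s,t) = w(s - 2t, t).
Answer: u(s, t) = exp(-8t)sin(4s - 8t)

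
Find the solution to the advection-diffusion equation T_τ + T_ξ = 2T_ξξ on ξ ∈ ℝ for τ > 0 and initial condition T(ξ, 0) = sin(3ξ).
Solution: Moving frame: η = ξ - τ, σ = τ, T = u(η,σ), so T_τ = u_σ - u_η and T_ξξ = u_ηη.
Hence T_τ + T_ξ = u_σ and the PDE becomes the heat equation u_σ = 2u_ηη on η ∈ ℝ.
Initial data: u(η,0) = T(η,0) = sin(3η). Each mode sin(nη) decays as exp(-2n²σ) on ℝ, so u(η,σ) = Σ c_n exp(-2n²σ) sin(nη) with c_3=1: u(η,σ) = exp(-18σ)sin(3η).
Substituting back: T(ξ,τ) = u(ξ - τ, τ).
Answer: T(ξ, τ) = exp(-18τ)sin(3ξ - 3τ)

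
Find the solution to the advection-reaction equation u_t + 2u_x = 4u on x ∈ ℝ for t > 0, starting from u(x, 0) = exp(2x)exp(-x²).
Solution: Substitute u = exp(2x)w, i.e. w = exp(-2x)u.
By the product rule, u_x = exp(2x)(w_x + 2w), u_t = exp(2x)w_t.
Substituting into the PDE and dividing by exp(2x): w_t + 2(w_x + 2w) = 4w.
The lower-order terms cancel, leaving the standard advection equation w_t + 2w_x = 0.
Initial data for w: w(x,0) = exp(-2x)u(x,0) = exp(-x²).
Solve for w:
  By method of characteristics (waves move right with speed 2):
  Along characteristics x - 2t = const, w is constant, so w(x,t) = f(x - 2t) with f = w(·, 0).
Hence w(x,t) = exp(-(-2t + x)²).
Transform back: u(x,t) = exp(2x)w(x,t).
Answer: u(x, t) = exp(2x)exp(-(-2t + x)²)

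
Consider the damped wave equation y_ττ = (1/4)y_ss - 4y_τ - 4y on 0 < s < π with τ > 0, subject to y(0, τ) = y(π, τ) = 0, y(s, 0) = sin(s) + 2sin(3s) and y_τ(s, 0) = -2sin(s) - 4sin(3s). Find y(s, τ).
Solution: Substitute y = exp(-2τ)u, i.e. u = exp(2τ)y.
By the product rule, y_τ = exp(-2τ)(u_τ - 2u), y_ττ = exp(-2τ)(u_ττ - 4u_τ + 4u), y_ss = exp(-2τ)u_ss.
Substituting into the PDE and dividing by exp(-2τ): u_ττ - 4u_τ + 4u = (1/4)u_ss - 4(u_τ - 2u) - 4u.
The lower-order terms cancel, leaving the standard wave equation u_ττ = (1/4)u_ss.
Initial data for u: u(s,0) = y(s,0) = sin(s) + 2sin(3s); u_τ(s,0) = y_τ(s,0) + 2y(s,0) = 0. The boundary conditions carry over: u(0,τ) = u(π,τ) = 0.
Solve for u:
  Using separation of variables u = X(s)T(τ):
  Eigenfunctions: sin(ns), n = 1, 2, 3, ...
  General solution: u(s, τ) = Σ [A_n cos(n τ/2) + B_n sin(n τ/2)] sin(ns)
  From u(s,0) = sin(s) + 2sin(3s): A_1=1, A_3=2. From u_τ(s,0) = 0: all B_n = 0.
Hence u(s,τ) = sin(s)cos(τ/2) + 2sin(3s)cos(3τ/2).
Transform back: y(s,τ) = exp(-2τ)u(s,τ).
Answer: y(s, τ) = exp(-2τ)sin(s)cos(τ/2) + 2exp(-2τ)sin(3s)cos(3τ/2)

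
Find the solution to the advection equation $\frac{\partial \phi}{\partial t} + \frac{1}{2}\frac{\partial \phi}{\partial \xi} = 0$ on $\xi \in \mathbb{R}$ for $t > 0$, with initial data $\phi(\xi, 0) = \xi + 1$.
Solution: By method of characteristics (waves move right with speed 1/2):
Along characteristics $\xi - \frac{1}{2}t =$ const, $\phi$ is constant, so $\phi(\xi,t) = f(\xi - \frac{1}{2}t)$ with $f = \phi( \cdot , 0)$.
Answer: $\phi(\xi, t) = \xi - \frac{1}{2} t + 1$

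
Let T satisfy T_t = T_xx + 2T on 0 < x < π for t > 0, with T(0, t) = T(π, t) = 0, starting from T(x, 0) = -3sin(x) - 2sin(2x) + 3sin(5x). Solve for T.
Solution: Substitute T = exp(2t)u.
Then T_t = exp(2t)(u_t + 2u), T_xx = exp(2t)u_xx; substituting and dividing by exp(2t), the lower-order terms cancel: u_t = u_xx (standard heat equation).
Data for u: u(x,0) = T(x,0) = -3sin(x) - 2sin(2x) + 3sin(5x). The boundary conditions carry over: u(0,t) = u(π,t) = 0.
Separating variables: u = Σ c_n exp(-n²t) sin(nx). From u(x,0) = -3sin(x) - 2sin(2x) + 3sin(5x): c_1=-3, c_2=-2, c_5=3.
So u(x,t) = -3exp(-t)sin(x) - 2exp(-4t)sin(2x) + 3exp(-25t)sin(5x), and T(x,t) = exp(2t)u(x,t).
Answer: T(x, t) = -3exp(t)sin(x) - 2exp(-2t)sin(2x) + 3exp(-23t)sin(5x)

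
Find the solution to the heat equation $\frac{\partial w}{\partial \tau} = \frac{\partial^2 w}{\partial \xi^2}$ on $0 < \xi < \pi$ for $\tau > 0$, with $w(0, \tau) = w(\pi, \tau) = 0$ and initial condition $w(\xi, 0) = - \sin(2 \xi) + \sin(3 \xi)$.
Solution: Using separation of variables $w = X(\xi)T(\tau)$:
Eigenfunctions: $\sin(n\xi)$, $n = 1, 2, 3, \ldots$
General solution: $w(\xi, \tau) = \sum c_n \sin(n\xi) e^{-n^2 \tau}$
Matching $w(\xi,0) = - \sin(2 \xi) + \sin(3 \xi)$ term by term: $c_2=-1, c_3=1$.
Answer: $w(\xi, \tau) = - e^{-4 \tau} \sin(2 \xi) + e^{-9 \tau} \sin(3 \xi)$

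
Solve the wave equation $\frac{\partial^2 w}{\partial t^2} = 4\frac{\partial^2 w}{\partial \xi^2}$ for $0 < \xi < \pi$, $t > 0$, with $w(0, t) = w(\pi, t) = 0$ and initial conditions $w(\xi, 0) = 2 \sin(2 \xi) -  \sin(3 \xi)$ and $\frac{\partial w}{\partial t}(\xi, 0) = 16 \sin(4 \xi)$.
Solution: Separating variables: $w = \sum [A_n \cos(\omega_n t) + B_n \sin(\omega_n t)] \sin(n\xi)$, $\omega_n = 2n$. From ICs ($B_n$ = velocity coefficient / $\omega_n$): $A_2=2, A_3=-1, B_4=2$.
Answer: $w(\xi, t) = 2 \sin(2 \xi) \cos(4 t) -  \sin(3 \xi) \cos(6 t) + 2 \sin(4 \xi) \sin(8 t)$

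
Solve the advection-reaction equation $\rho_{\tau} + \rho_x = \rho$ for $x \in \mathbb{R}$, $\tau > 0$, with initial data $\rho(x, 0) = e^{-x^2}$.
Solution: Substitute $\rho = e^{\tau}u$, i.e. $u = e^{-\tau}\rho$.
By the product rule, $\rho_{\tau} = e^{\tau}(u_{\tau} + u)$, $\rho_x = e^{\tau}u_x$.
Substituting into the PDE and dividing by $e^{\tau}$: $u_{\tau} + u + u_x = u$.
The lower-order terms cancel, leaving the standard advection equation $u_{\tau} + u_x = 0$.
Initial data for $u$: $u(x,0) = \rho(x,0) = e^{-x^2}$.
Solve for $u$:
  By method of characteristics (waves move right with speed 1):
  Along characteristics $x - \tau =$ const, $u$ is constant, so $u(x,\tau) = f(x - \tau)$ with $f = u( \cdot , 0)$.
Hence $u(x,\tau) = e^{-(x - \tau)^2}$.
Transform back: $\rho(x,\tau) = e^{\tau}u(x,\tau)$.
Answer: $\rho(x, \tau) = e^{\tau} e^{-(-\tau + x)^2}$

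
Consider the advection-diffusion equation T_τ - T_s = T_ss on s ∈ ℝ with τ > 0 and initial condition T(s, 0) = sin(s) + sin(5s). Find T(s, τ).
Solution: Moving frame: η = s + τ, σ = τ, T = u(η,σ), so T_τ = u_σ + u_η and T_ss = u_ηη.
Hence T_τ - T_s = u_σ and the PDE becomes the heat equation u_σ = u_ηη on η ∈ ℝ.
Initial data: u(η,0) = T(η,0) = sin(η) + sin(5η). Each mode sin(nη) decays as exp(-n²σ) on ℝ, so u(η,σ) = Σ c_n exp(-n²σ) sin(nη) with c_1=1, c_5=1: u(η,σ) = exp(-σ)sin(η) + exp(-25σ)sin(5η).
Substituting back: T(s,τ) = u(s + τ, τ).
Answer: T(s, τ) = exp(-τ)sin(s + τ) + exp(-25τ)sin(5s + 5τ)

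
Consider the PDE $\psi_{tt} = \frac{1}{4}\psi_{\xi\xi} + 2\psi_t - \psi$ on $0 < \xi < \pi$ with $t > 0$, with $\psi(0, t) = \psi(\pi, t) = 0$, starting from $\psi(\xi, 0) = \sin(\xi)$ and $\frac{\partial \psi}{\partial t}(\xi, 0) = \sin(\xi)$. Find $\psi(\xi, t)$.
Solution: Substitute $\psi = e^{t}u$, i.e. $u = e^{-t}\psi$.
By the product rule, $\psi_t = e^{t}(u_t + u)$, $\psi_{tt} = e^{t}(u_{tt} + 2u_t + u)$, $\psi_{\xi\xi} = e^{t}u_{\xi\xi}$.
Substituting into the PDE and dividing by $e^{t}$: $u_{tt} + 2u_t + u = \frac{1}{4}u_{\xi\xi} + 2(u_t + u) - u$.
The lower-order terms cancel, leaving the standard wave equation $u_{tt} = \frac{1}{4}u_{\xi\xi}$.
Initial data for $u$: $u(\xi,0) = \psi(\xi,0) = \sin(\xi)$; $u_t(\xi,0) = \psi_t(\xi,0) - \psi(\xi,0) = 0$. The boundary conditions carry over: $u(0,t) = u(\pi,t) = 0$.
Solve for $u$:
  Using separation of variables $u = X(\xi)T(t)$:
  Eigenfunctions: $\sin(n\xi)$, $n = 1, 2, 3, \ldots$
  General solution: $u(\xi, t) = \sum [A_n \cos(n t/2) + B_n \sin(n t/2)] \sin(n\xi)$
  From $u(\xi,0) = \sin(\xi)$: $A_1=1$. From $u_t(\xi,0) = 0$: all $B_n = 0$.
Hence $u(\xi,t) = \sin(\xi) \cos(t/2)$.
Transform back: $\psi(\xi,t) = e^{t}u(\xi,t)$.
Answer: $\psi(\xi, t) = e^{t} \sin(\xi) \cos(t/2)$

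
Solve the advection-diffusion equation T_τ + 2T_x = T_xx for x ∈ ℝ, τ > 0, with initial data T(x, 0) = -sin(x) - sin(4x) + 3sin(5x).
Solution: Moving frame: η = x - 2τ, σ = τ, T = u(η,σ), so T_τ = u_σ - 2u_η and T_xx = u_ηη.
Hence T_τ + 2T_x = u_σ and the PDE becomes the heat equation u_σ = u_ηη on η ∈ ℝ.
Initial data: u(η,0) = T(η,0) = -sin(η) - sin(4η) + 3sin(5η). Each mode sin(nη) decays as exp(-n²σ) on ℝ, so u(η,σ) = Σ c_n exp(-n²σ) sin(nη) with c_1=-1, c_4=-1, c_5=3: u(η,σ) = -exp(-σ)sin(η) - exp(-16σ)sin(4η) + 3exp(-25σ)sin(5η).
Substituting back: T(x,τ) = u(x - 2τ, τ).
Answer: T(x, τ) = -exp(-τ)sin(x - 2τ) - exp(-16τ)sin(4x - 8τ) + 3exp(-25τ)sin(5x - 10τ)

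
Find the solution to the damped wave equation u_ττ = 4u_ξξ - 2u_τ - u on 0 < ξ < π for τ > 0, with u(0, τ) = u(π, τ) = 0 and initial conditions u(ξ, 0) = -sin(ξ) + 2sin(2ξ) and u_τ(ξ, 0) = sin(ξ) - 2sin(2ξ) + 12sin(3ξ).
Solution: Substitute u = exp(-τ)w.
Then u_τ = exp(-τ)(w_τ - w), u_ττ = exp(-τ)(w_ττ - 2w_τ + w), u_ξξ = exp(-τ)w_ξξ; substituting and dividing by exp(-τ), the lower-order terms cancel: w_ττ = 4w_ξξ (standard wave equation).
Data for w: w(ξ,0) = u(ξ,0) = -sin(ξ) + 2sin(2ξ); w_τ(ξ,0) = u_τ(ξ,0) + u(ξ,0) = 12sin(3ξ). The boundary conditions carry over: w(0,τ) = w(π,τ) = 0.
Separating variables: w = Σ [A_n cos(ω_n τ) + B_n sin(ω_n τ)] sin(nξ), ω_n = 2n. From ICs (B_n = velocity coefficient / ω_n): A_1=-1, A_2=2, B_3=2.
So w(ξ,τ) = -sin(ξ)cos(2τ) + 2sin(2ξ)cos(4τ) + 2sin(3ξ)sin(6τ), and u(ξ,τ) = exp(-τ)w(ξ,τ).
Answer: u(ξ, τ) = -exp(-τ)sin(ξ)cos(2τ) + 2exp(-τ)sin(2ξ)cos(4τ) + 2exp(-τ)sin(3ξ)sin(6τ)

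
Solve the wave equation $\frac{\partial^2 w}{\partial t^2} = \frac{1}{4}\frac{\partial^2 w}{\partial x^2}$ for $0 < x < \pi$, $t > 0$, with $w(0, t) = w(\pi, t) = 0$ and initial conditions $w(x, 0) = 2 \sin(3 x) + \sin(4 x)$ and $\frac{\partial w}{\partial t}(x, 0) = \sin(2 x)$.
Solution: Using separation of variables $w = X(x)T(t)$:
Eigenfunctions: $\sin(nx)$, $n = 1, 2, 3, \ldots$
General solution: $w(x, t) = \sum [A_n \cos(n t/2) + B_n \sin(n t/2)] \sin(nx)$
From $w(x,0) = 2 \sin(3 x) + \sin(4 x)$: $A_3=2, A_4=1$. From $w_t(x,0) = \sin(2 x)$, using $w_t(x,0) = \sum \omega_n B_n \sin(nx)$ with $\omega_n = n/2$: $B_2 = 1/1 = 1$.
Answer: $w(x, t) = \sin(t) \sin(2 x) + 2 \sin(3 x) \cos(3 t/2) + \sin(4 x) \cos(2 t)$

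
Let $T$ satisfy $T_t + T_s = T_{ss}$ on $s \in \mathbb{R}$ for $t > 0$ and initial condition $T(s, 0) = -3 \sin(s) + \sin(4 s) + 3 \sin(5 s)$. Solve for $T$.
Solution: Change to a moving frame: let $\eta = s - t$, $\sigma = t$ and write $T(s,t) = u(\eta,\sigma)$.
By the chain rule $T_t = u_{\sigma} - u_{\eta}$, $T_s = u_{\eta}$, $T_{ss} = u_{\eta\eta}$.
Then $T_t + T_s = u_{\sigma}$: the advection term cancels and the PDE becomes the heat equation $u_{\sigma} = u_{\eta\eta}$ on $\eta \in \mathbb{R}$.
Initial data: $u(\eta,0) = T(\eta,0) = -3 \sin(\eta) + \sin(4 \eta) + 3 \sin(5 \eta)$.
On $\eta \in \mathbb{R}$ each mode satisfies $(\sin(n\eta))'' = -n^2 \sin(n\eta)$, so $e^{-n^2\sigma} \sin(n\eta)$ solves the heat equation; by superposition $u(\eta,\sigma) = \sum c_n e^{-n^2\sigma} \sin(n\eta)$.
Reading off the coefficients: $c_1=-3, c_4=1, c_5=3$, so $u(\eta,\sigma) = -3 e^{-\sigma} \sin(\eta) + e^{-16 \sigma} \sin(4 \eta) + 3 e^{-25 \sigma} \sin(5 \eta)$.
Substituting back $\eta = s - t$, $\sigma = t$: $T(s,t) = u(s - t, t)$.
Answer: $T(s, t) = -3 e^{-t} \sin(s - t) + e^{-16 t} \sin(4 s - 4 t) + 3 e^{-25 t} \sin(5 s - 5 t)$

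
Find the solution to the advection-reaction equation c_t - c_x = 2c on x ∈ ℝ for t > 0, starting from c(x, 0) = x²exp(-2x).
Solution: Substitute c = exp(-2x)u.
Then c_x = exp(-2x)(u_x - 2u), c_t = exp(-2x)u_t; substituting and dividing by exp(-2x), the lower-order terms cancel: u_t - u_x = 0 (standard advection equation).
Data for u: u(x,0) = exp(2x)c(x,0) = x².
By characteristics (dx/dt = -1), u(x,t) = f(x + t) with f = u(·, 0).
So u(x,t) = t² + 2tx + x², and c(x,t) = exp(-2x)u(x,t).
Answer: c(x, t) = t²exp(-2x) + 2txexp(-2x) + x²exp(-2x)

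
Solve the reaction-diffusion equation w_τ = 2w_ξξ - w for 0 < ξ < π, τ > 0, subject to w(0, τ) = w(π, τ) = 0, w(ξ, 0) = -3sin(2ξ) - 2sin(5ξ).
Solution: Substitute w = exp(-τ)u.
Then w_τ = exp(-τ)(u_τ - u), w_ξξ = exp(-τ)u_ξξ; substituting and dividing by exp(-τ), the lower-order terms cancel: u_τ = 2u_ξξ (standard heat equation).
Data for u: u(ξ,0) = w(ξ,0) = -3sin(2ξ) - 2sin(5ξ). The boundary conditions carry over: u(0,τ) = u(π,τ) = 0.
Separating variables: u = Σ c_n exp(-2n²τ) sin(nξ). From u(ξ,0) = -3sin(2ξ) - 2sin(5ξ): c_2=-3, c_5=-2.
So u(ξ,τ) = -3exp(-8τ)sin(2ξ) - 2exp(-50τ)sin(5ξ), and w(ξ,τ) = exp(-τ)u(ξ,τ).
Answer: w(ξ, τ) = -3exp(-9τ)sin(2ξ) - 2exp(-51τ)sin(5ξ)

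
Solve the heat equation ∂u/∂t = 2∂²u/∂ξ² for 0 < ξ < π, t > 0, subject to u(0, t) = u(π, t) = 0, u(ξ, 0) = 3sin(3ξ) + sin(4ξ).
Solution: Using separation of variables u = X(ξ)T(t):
Eigenfunctions: sin(nξ), n = 1, 2, 3, ...
General solution: u(ξ, t) = Σ c_n sin(nξ) exp(-2n² t)
Matching u(ξ,0) = 3sin(3ξ) + sin(4ξ) term by term: c_3=3, c_4=1.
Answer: u(ξ, t) = 3exp(-18t)sin(3ξ) + exp(-32t)sin(4ξ)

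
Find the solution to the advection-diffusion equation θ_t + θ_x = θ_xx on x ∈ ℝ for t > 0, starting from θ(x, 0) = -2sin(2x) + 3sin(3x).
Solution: Moving frame: η = x - t, σ = t, θ = u(η,σ), so θ_t = u_σ - u_η and θ_xx = u_ηη.
Hence θ_t + θ_x = u_σ and the PDE becomes the heat equation u_σ = u_ηη on η ∈ ℝ.
Initial data: u(η,0) = θ(η,0) = -2sin(2η) + 3sin(3η). Each mode sin(nη) decays as exp(-n²σ) on ℝ, so u(η,σ) = Σ c_n exp(-n²σ) sin(nη) with c_2=-2, c_3=3: u(η,σ) = -2exp(-4σ)sin(2η) + 3exp(-9σ)sin(3η).
Substituting back: θ(x,t) = u(x - t, t).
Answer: θ(x, t) = 2exp(-4t)sin(2t - 2x) - 3exp(-9t)sin(3t - 3x)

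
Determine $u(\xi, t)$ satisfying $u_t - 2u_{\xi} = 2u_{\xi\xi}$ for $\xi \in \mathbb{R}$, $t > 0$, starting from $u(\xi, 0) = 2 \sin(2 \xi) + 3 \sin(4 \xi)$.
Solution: Change to a moving frame: let $\eta = \xi + 2t$, $\sigma = t$ and write $u(\xi,t) = w(\eta,\sigma)$.
By the chain rule $u_t = w_{\sigma} + 2w_{\eta}$, $u_{\xi} = w_{\eta}$, $u_{\xi\xi} = w_{\eta\eta}$.
Then $u_t - 2u_{\xi} = w_{\sigma}$: the advection term cancels and the PDE becomes the heat equation $w_{\sigma} = 2w_{\eta\eta}$ on $\eta \in \mathbb{R}$.
Initial data: $w(\eta,0) = u(\eta,0) = 2 \sin(2 \eta) + 3 \sin(4 \eta)$.
On $\eta \in \mathbb{R}$ each mode satisfies $(\sin(n\eta))'' = -n^2 \sin(n\eta)$, so $e^{-2n^2\sigma} \sin(n\eta)$ solves the heat equation; by superposition $w(\eta,\sigma) = \sum c_n e^{-2n^2\sigma} \sin(n\eta)$.
Reading off the coefficients: $c_2=2, c_4=3$, so $w(\eta,\sigma) = 2 e^{-8 \sigma} \sin(2 \eta) + 3 e^{-32 \sigma} \sin(4 \eta)$.
Substituting back $\eta = \xi + 2t$, $\sigma = t$: $u(\xi,t) = w(\xi + 2t, t)$.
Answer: $u(\xi, t) = 2 e^{-8 t} \sin(2 \xi + 4 t) + 3 e^{-32 t} \sin(4 \xi + 8 t)$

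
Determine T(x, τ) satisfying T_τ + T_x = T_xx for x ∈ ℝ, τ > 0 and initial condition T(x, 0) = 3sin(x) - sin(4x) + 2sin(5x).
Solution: Change to a moving frame: let η = x - τ, σ = τ and write T(x,τ) = u(η,σ).
By the chain rule T_τ = u_σ - u_η, T_x = u_η, T_xx = u_ηη.
Then T_τ + T_x = u_σ: the advection term cancels and the PDE becomes the heat equation u_σ = u_ηη on η ∈ ℝ.
Initial data: u(η,0) = T(η,0) = 3sin(η) - sin(4η) + 2sin(5η).
On η ∈ ℝ each mode satisfies (sin(nη))″ = -n² sin(nη), so exp(-n²σ) sin(nη) solves the heat equation; by superposition u(η,σ) = Σ c_n exp(-n²σ) sin(nη).
Reading off the coefficients: c_1=3, c_4=-1, c_5=2, so u(η,σ) = 3exp(-σ)sin(η) - exp(-16σ)sin(4η) + 2exp(-25σ)sin(5η).
Substituting back η = x - τ, σ = τ: T(x,τ) = u(x - τ, τ).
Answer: T(x, τ) = 3exp(-τ)sin(x - τ) - exp(-16τ)sin(4x - 4τ) + 2exp(-25τ)sin(5x - 5τ)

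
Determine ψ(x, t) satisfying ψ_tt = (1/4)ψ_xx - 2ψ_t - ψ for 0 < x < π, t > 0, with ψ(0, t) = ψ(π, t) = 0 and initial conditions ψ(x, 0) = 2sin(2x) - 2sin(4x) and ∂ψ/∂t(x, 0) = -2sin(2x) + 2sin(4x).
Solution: Substitute ψ = exp(-t)u.
Then ψ_t = exp(-t)(u_t - u), ψ_tt = exp(-t)(u_tt - 2u_t + u), ψ_xx = exp(-t)u_xx; substituting and dividing by exp(-t), the lower-order terms cancel: u_tt = (1/4)u_xx (standard wave equation).
Data for u: u(x,0) = ψ(x,0) = 2sin(2x) - 2sin(4x); u_t(x,0) = ψ_t(x,0) + ψ(x,0) = 0. The boundary conditions carry over: u(0,t) = u(π,t) = 0.
Separating variables: u = Σ [A_n cos(ω_n t) + B_n sin(ω_n t)] sin(nx), ω_n = n/2. From ICs: A_2=2, A_4=-2.
So u(x,t) = 2sin(2x)cos(t) - 2sin(4x)cos(2t), and ψ(x,t) = exp(-t)u(x,t).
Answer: ψ(x, t) = 2exp(-t)sin(2x)cos(t) - 2exp(-t)sin(4x)cos(2t)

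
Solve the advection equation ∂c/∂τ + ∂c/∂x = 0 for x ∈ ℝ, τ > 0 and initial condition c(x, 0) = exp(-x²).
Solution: By method of characteristics (waves move right with speed 1):
Along characteristics x - τ = const, c is constant, so c(x,τ) = f(x - τ) with f = c(·, 0).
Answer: c(x, τ) = exp(-(x - τ)²)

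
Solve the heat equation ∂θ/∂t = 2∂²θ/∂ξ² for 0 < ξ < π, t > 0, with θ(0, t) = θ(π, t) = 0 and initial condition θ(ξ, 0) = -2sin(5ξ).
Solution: Separating variables: θ = Σ c_n exp(-2n²t) sin(nξ). From θ(ξ,0) = -2sin(5ξ): c_5=-2.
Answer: θ(ξ, t) = -2exp(-50t)sin(5ξ)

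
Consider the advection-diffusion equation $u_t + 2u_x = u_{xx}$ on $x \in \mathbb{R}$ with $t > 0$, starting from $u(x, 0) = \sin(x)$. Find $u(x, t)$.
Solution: Moving frame: $\eta = x - 2t$, $\sigma = t$, $u = w(\eta,\sigma)$, so $u_t = w_{\sigma} - 2w_{\eta}$ and $u_{xx} = w_{\eta\eta}$.
Hence $u_t + 2u_x = w_{\sigma}$ and the PDE becomes the heat equation $w_{\sigma} = w_{\eta\eta}$ on $\eta \in \mathbb{R}$.
Initial data: $w(\eta,0) = u(\eta,0) = \sin(\eta)$. Each mode $\sin(n\eta)$ decays as $e^{-n^2\sigma}$ on $\mathbb{R}$, so $w(\eta,\sigma) = \sum c_n e^{-n^2\sigma} \sin(n\eta)$ with $c_1=1$: $w(\eta,\sigma) = e^{-\sigma} \sin(\eta)$.
Substituting back: $u(x,t) = w(x - 2t, t)$.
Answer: $u(x, t) = - e^{-t} \sin(2 t - x)$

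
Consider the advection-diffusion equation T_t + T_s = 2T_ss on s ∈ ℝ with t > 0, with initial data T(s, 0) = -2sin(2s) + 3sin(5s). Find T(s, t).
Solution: Change to a moving frame: let η = s - t, σ = t and write T(s,t) = u(η,σ).
By the chain rule T_t = u_σ - u_η, T_s = u_η, T_ss = u_ηη.
Then T_t + T_s = u_σ: the advection term cancels and the PDE becomes the heat equation u_σ = 2u_ηη on η ∈ ℝ.
Initial data: u(η,0) = T(η,0) = -2sin(2η) + 3sin(5η).
On η ∈ ℝ each mode satisfies (sin(nη))″ = -n² sin(nη), so exp(-2n²σ) sin(nη) solves the heat equation; by superposition u(η,σ) = Σ c_n exp(-2n²σ) sin(nη).
Reading off the coefficients: c_2=-2, c_5=3, so u(η,σ) = -2exp(-8σ)sin(2η) + 3exp(-50σ)sin(5η).
Substituting back η = s - t, σ = t: T(s,t) = u(s - t, t).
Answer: T(s, t) = -2exp(-8t)sin(2s - 2t) + 3exp(-50t)sin(5s - 5t)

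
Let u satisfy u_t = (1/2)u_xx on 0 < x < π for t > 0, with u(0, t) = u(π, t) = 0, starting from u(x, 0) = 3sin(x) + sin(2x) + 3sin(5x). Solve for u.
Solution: Separating variables: u = Σ c_n exp(-n²t/2) sin(nx). From u(x,0) = 3sin(x) + sin(2x) + 3sin(5x): c_1=3, c_2=1, c_5=3.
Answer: u(x, t) = exp(-2t)sin(2x) + 3exp(-t/2)sin(x) + 3exp(-25t/2)sin(5x)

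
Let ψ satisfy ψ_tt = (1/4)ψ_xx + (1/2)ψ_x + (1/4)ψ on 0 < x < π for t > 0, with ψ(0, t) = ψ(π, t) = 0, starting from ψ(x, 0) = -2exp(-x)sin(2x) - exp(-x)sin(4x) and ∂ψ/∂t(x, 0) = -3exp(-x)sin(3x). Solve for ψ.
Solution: Substitute ψ = exp(-x)u.
Then ψ_x = exp(-x)(u_x - u), ψ_xx = exp(-x)(u_xx - 2u_x + u), ψ_tt = exp(-x)u_tt; substituting and dividing by exp(-x), the lower-order terms cancel: u_tt = (1/4)u_xx (standard wave equation).
Data for u: u(x,0) = exp(x)ψ(x,0) = -2sin(2x) - sin(4x); u_t(x,0) = exp(x)ψ_t(x,0) = -3sin(3x). The boundary conditions carry over: u(0,t) = u(π,t) = 0.
Separating variables: u = Σ [A_n cos(ω_n t) + B_n sin(ω_n t)] sin(nx), ω_n = n/2. From ICs (B_n = velocity coefficient / ω_n): A_2=-2, A_4=-1, B_3=-2.
So u(x,t) = -2sin(3t/2)sin(3x) - 2sin(2x)cos(t) - sin(4x)cos(2t), and ψ(x,t) = exp(-x)u(x,t).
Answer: ψ(x, t) = -2exp(-x)sin(3t/2)sin(3x) - 2exp(-x)sin(2x)cos(t) - exp(-x)sin(4x)cos(2t)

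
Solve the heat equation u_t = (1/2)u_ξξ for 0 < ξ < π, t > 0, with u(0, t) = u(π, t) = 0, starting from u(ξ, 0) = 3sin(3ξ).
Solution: Using separation of variables u = X(ξ)T(t):
Eigenfunctions: sin(nξ), n = 1, 2, 3, ...
General solution: u(ξ, t) = Σ c_n sin(nξ) exp(-n² t/2)
Matching u(ξ,0) = 3sin(3ξ) term by term: c_3=3.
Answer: u(ξ, t) = 3exp(-9t/2)sin(3ξ)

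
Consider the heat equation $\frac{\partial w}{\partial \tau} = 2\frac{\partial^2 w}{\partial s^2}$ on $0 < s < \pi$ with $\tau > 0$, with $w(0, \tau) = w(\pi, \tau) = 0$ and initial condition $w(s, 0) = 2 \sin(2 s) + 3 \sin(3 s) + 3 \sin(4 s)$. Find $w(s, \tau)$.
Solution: Using separation of variables $w = X(s)T(\tau)$:
Eigenfunctions: $\sin(ns)$, $n = 1, 2, 3, \ldots$
General solution: $w(s, \tau) = \sum c_n \sin(ns) e^{-2n^2 \tau}$
Matching $w(s,0) = 2 \sin(2 s) + 3 \sin(3 s) + 3 \sin(4 s)$ term by term: $c_2=2, c_3=3, c_4=3$.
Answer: $w(s, \tau) = 2 e^{-8 \tau} \sin(2 s) + 3 e^{-18 \tau} \sin(3 s) + 3 e^{-32 \tau} \sin(4 s)$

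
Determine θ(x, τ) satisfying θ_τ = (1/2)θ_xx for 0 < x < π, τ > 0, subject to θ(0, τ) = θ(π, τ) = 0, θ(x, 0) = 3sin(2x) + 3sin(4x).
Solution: Using separation of variables θ = X(x)G(τ):
Eigenfunctions: sin(nx), n = 1, 2, 3, ...
General solution: θ(x, τ) = Σ c_n sin(nx) exp(-n² τ/2)
Matching θ(x,0) = 3sin(2x) + 3sin(4x) term by term: c_2=3, c_4=3.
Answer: θ(x, τ) = 3exp(-2τ)sin(2x) + 3exp(-8τ)sin(4x)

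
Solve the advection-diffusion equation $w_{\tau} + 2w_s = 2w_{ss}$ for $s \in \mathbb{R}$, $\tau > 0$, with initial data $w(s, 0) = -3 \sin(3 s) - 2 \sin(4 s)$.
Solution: Moving frame: $\eta = s - 2\tau$, $\sigma = \tau$, $w = u(\eta,\sigma)$, so $w_{\tau} = u_{\sigma} - 2u_{\eta}$ and $w_{ss} = u_{\eta\eta}$.
Hence $w_{\tau} + 2w_s = u_{\sigma}$ and the PDE becomes the heat equation $u_{\sigma} = 2u_{\eta\eta}$ on $\eta \in \mathbb{R}$.
Initial data: $u(\eta,0) = w(\eta,0) = -3 \sin(3 \eta) - 2 \sin(4 \eta)$. Each mode $\sin(n\eta)$ decays as $e^{-2n^2\sigma}$ on $\mathbb{R}$, so $u(\eta,\sigma) = \sum c_n e^{-2n^2\sigma} \sin(n\eta)$ with $c_3=-3, c_4=-2$: $u(\eta,\sigma) = -3 e^{-18 \sigma} \sin(3 \eta) - 2 e^{-32 \sigma} \sin(4 \eta)$.
Substituting back: $w(s,\tau) = u(s - 2\tau, \tau)$.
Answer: $w(s, \tau) = 3 e^{-18 \tau} \sin(6 \tau - 3 s) + 2 e^{-32 \tau} \sin(8 \tau - 4 s)$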